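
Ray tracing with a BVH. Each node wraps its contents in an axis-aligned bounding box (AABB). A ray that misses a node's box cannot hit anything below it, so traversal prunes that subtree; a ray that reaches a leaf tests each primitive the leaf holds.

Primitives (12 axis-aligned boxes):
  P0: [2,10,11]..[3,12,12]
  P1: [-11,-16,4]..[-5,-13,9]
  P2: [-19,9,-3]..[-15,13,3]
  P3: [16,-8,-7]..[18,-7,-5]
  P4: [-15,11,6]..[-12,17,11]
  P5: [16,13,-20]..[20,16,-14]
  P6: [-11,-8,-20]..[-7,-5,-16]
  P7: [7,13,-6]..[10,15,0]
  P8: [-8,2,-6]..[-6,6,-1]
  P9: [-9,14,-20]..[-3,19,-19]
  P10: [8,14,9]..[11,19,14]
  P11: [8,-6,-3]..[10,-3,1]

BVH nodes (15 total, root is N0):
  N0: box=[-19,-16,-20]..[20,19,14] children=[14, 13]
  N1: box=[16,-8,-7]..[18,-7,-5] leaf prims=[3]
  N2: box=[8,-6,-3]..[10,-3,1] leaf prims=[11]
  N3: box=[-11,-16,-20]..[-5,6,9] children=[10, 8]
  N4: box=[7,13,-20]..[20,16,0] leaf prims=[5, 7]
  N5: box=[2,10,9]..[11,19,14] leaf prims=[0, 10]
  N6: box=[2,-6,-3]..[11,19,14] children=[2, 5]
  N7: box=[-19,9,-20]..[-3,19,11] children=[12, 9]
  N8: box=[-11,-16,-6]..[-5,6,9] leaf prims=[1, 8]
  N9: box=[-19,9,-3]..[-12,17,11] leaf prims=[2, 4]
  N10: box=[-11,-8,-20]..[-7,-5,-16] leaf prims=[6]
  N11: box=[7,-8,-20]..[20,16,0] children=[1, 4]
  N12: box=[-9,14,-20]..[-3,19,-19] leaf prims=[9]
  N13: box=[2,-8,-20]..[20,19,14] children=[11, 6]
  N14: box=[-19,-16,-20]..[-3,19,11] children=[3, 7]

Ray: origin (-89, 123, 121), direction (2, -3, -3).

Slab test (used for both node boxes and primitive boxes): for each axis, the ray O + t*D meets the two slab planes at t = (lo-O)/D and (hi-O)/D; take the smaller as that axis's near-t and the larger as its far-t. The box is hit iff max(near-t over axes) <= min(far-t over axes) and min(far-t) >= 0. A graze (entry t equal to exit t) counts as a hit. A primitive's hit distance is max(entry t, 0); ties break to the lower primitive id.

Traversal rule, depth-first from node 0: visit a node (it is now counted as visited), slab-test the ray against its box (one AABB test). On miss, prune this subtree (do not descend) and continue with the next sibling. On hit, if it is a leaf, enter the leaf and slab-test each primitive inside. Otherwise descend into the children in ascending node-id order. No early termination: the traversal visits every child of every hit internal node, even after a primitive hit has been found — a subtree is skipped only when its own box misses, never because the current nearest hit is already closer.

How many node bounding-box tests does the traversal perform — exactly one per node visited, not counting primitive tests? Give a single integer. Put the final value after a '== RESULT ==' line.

Trace the traversal:
N0 x:[35,109/2] y:[104/3,139/3] z:[107/3,47] -> hit [107/3,139/3], descend [13, 14]
  N13 x:[91/2,109/2] y:[104/3,131/3] z:[107/3,47] -> miss, prune
  N14 x:[35,43] y:[104/3,139/3] z:[110/3,47] -> hit [110/3,43], descend [3, 7]
    N3 x:[39,42] y:[39,139/3] z:[112/3,47] -> hit [39,42], descend [8, 10]
      N8 x:[39,42] y:[39,139/3] z:[112/3,127/3] -> hit [39,42] leaf, test {P1(miss), P8(miss)}
      N10 x:[39,41] y:[128/3,131/3] z:[137/3,47] -> miss, prune
    N7 x:[35,43] y:[104/3,38] z:[110/3,47] -> hit [110/3,38], descend [9, 12]
      N9 x:[35,77/2] y:[106/3,38] z:[110/3,124/3] -> hit [110/3,38] leaf, test {P2(miss), P4@t=37}
      N12 x:[40,43] y:[104/3,109/3] z:[140/3,47] -> miss, prune

Summary -> nodes [0, 13, 14, 3, 8, 10, 7, 9, 12]; box-tests=9; leaf-entries=2; first=P4

== RESULT ==
9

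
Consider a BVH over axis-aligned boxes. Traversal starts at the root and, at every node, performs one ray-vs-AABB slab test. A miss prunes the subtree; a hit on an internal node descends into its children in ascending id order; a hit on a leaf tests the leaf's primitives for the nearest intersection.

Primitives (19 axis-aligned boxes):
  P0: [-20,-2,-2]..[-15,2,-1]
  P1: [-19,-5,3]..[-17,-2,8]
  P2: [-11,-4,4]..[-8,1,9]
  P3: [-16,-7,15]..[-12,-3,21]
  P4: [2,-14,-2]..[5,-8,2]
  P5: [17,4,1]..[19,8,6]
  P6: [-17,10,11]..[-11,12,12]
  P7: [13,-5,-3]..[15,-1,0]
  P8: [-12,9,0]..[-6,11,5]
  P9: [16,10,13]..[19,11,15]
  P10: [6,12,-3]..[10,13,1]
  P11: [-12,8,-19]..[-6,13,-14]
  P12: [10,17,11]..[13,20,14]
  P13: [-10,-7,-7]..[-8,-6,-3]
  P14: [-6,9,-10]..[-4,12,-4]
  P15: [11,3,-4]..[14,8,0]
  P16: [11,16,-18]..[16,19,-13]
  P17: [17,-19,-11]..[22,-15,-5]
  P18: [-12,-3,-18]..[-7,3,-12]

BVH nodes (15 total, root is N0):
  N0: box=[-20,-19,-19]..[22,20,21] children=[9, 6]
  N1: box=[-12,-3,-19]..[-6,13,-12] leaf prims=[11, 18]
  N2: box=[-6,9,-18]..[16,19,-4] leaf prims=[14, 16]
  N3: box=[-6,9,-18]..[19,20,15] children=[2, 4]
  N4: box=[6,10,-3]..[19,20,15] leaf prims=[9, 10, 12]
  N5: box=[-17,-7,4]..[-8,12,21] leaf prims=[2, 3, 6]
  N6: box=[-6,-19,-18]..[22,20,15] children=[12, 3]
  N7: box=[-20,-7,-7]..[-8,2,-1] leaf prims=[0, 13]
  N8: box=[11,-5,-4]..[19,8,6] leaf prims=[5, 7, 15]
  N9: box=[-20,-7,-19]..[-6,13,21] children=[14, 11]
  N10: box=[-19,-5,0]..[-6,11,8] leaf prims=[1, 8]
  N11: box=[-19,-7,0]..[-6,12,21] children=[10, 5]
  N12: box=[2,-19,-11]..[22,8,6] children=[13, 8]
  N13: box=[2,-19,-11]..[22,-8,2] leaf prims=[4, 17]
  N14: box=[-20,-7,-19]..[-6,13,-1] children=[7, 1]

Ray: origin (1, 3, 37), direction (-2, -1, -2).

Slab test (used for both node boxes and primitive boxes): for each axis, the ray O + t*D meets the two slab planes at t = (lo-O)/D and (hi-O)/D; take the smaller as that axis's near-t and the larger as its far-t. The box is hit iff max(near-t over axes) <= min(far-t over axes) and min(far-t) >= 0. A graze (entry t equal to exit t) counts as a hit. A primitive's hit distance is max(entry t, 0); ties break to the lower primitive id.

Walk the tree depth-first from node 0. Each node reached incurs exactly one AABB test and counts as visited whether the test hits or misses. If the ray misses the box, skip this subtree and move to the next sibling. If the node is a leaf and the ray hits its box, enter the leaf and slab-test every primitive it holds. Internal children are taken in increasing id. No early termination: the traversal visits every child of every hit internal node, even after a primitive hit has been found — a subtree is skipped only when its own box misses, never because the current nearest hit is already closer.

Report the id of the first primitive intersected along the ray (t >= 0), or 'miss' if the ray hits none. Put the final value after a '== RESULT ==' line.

Trace the traversal:
N0 x:[-21/2,21/2] y:[-17,22] z:[8,28] -> hit [8,21/2], descend [6, 9]
  N6 x:[-21/2,7/2] y:[-17,22] z:[11,55/2] -> miss, prune
  N9 x:[7/2,21/2] y:[-10,10] z:[8,28] -> hit [8,10], descend [11, 14]
    N11 x:[7/2,10] y:[-9,10] z:[8,37/2] -> hit [8,10], descend [5, 10]
      N5 x:[9/2,9] y:[-9,10] z:[8,33/2] -> hit [8,9] leaf, test {P2(miss), P3@t=8, P6(miss)}
      N10 x:[7/2,10] y:[-8,8] z:[29/2,37/2] -> miss, prune
    N14 x:[7/2,21/2] y:[-10,10] z:[19,28] -> miss, prune

order=[0, 6, 9, 11, 5, 10, 14]  |boxes|=7  |leaves|=1  hit=P3

== RESULT ==
3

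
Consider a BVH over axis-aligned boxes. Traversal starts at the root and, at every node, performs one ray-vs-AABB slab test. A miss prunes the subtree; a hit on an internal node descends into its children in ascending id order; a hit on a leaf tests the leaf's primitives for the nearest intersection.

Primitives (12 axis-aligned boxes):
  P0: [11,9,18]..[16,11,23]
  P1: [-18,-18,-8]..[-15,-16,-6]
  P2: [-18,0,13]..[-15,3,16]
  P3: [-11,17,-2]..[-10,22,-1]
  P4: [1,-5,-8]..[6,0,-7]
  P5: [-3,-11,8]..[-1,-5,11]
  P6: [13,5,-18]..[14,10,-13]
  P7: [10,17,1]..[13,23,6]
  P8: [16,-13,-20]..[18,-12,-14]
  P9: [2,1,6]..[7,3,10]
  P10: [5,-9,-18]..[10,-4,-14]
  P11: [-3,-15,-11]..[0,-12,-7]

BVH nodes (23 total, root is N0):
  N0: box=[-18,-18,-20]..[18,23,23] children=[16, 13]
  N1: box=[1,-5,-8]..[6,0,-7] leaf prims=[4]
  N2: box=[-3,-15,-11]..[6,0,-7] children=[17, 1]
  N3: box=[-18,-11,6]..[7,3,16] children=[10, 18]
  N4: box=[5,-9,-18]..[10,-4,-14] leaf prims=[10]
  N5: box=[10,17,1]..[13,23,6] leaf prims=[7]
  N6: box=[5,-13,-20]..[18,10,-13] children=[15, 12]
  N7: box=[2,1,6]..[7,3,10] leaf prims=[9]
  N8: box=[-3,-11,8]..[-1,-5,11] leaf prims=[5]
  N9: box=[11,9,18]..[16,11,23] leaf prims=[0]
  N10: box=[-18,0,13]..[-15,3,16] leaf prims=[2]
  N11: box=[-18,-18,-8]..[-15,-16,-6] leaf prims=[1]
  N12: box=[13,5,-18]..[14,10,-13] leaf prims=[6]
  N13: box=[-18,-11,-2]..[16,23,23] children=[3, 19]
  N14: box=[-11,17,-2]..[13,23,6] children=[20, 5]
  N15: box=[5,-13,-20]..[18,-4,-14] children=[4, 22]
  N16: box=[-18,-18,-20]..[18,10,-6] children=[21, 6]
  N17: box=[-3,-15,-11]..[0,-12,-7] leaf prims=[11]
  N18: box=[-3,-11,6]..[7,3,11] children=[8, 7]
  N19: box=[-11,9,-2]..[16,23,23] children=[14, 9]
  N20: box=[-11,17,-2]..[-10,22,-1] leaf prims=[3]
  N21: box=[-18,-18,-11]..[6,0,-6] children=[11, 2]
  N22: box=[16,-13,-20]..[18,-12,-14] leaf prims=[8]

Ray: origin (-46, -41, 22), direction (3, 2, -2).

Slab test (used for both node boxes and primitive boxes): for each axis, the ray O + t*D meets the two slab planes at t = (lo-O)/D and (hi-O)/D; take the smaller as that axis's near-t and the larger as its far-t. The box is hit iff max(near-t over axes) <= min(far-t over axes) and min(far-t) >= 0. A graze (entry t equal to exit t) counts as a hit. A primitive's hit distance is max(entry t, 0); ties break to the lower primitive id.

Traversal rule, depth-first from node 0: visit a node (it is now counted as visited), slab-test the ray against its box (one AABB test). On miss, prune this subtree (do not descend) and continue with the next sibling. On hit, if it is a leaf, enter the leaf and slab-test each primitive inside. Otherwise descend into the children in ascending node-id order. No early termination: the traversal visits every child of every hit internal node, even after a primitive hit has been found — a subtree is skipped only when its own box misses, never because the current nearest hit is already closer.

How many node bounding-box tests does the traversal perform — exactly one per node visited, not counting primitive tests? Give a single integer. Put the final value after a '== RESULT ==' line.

Traverse from the root:
N0 x:[28/3,64/3] y:[23/2,32] z:[-1/2,21] -> hit [23/2,21], descend [13, 16]
  N13 x:[28/3,62/3] y:[15,32] z:[-1/2,12] -> miss, prune
  N16 x:[28/3,64/3] y:[23/2,51/2] z:[14,21] -> hit [14,21], descend [6, 21]
    N6 x:[17,64/3] y:[14,51/2] z:[35/2,21] -> hit [35/2,21], descend [12, 15]
      N12 x:[59/3,20] y:[23,51/2] z:[35/2,20] -> miss, prune
      N15 x:[17,64/3] y:[14,37/2] z:[18,21] -> hit [18,37/2], descend [4, 22]
        N4 x:[17,56/3] y:[16,37/2] z:[18,20] -> hit [18,37/2] leaf, test {P10@t=18}
        N22 x:[62/3,64/3] y:[14,29/2] z:[18,21] -> miss, prune
    N21 x:[28/3,52/3] y:[23/2,41/2] z:[14,33/2] -> hit [14,33/2], descend [2, 11]
      N2 x:[43/3,52/3] y:[13,41/2] z:[29/2,33/2] -> hit [29/2,33/2], descend [1, 17]
        N1 x:[47/3,52/3] y:[18,41/2] z:[29/2,15] -> miss, prune
        N17 x:[43/3,46/3] y:[13,29/2] z:[29/2,33/2] -> hit [29/2,29/2] leaf, test {P11@t=29/2}
      N11 x:[28/3,31/3] y:[23/2,25/2] z:[14,15] -> miss, prune

order=[0, 13, 16, 6, 12, 15, 4, 22, 21, 2, 1, 17, 11]  |boxes|=13  |leaves|=2  hit=P11

== RESULT ==
13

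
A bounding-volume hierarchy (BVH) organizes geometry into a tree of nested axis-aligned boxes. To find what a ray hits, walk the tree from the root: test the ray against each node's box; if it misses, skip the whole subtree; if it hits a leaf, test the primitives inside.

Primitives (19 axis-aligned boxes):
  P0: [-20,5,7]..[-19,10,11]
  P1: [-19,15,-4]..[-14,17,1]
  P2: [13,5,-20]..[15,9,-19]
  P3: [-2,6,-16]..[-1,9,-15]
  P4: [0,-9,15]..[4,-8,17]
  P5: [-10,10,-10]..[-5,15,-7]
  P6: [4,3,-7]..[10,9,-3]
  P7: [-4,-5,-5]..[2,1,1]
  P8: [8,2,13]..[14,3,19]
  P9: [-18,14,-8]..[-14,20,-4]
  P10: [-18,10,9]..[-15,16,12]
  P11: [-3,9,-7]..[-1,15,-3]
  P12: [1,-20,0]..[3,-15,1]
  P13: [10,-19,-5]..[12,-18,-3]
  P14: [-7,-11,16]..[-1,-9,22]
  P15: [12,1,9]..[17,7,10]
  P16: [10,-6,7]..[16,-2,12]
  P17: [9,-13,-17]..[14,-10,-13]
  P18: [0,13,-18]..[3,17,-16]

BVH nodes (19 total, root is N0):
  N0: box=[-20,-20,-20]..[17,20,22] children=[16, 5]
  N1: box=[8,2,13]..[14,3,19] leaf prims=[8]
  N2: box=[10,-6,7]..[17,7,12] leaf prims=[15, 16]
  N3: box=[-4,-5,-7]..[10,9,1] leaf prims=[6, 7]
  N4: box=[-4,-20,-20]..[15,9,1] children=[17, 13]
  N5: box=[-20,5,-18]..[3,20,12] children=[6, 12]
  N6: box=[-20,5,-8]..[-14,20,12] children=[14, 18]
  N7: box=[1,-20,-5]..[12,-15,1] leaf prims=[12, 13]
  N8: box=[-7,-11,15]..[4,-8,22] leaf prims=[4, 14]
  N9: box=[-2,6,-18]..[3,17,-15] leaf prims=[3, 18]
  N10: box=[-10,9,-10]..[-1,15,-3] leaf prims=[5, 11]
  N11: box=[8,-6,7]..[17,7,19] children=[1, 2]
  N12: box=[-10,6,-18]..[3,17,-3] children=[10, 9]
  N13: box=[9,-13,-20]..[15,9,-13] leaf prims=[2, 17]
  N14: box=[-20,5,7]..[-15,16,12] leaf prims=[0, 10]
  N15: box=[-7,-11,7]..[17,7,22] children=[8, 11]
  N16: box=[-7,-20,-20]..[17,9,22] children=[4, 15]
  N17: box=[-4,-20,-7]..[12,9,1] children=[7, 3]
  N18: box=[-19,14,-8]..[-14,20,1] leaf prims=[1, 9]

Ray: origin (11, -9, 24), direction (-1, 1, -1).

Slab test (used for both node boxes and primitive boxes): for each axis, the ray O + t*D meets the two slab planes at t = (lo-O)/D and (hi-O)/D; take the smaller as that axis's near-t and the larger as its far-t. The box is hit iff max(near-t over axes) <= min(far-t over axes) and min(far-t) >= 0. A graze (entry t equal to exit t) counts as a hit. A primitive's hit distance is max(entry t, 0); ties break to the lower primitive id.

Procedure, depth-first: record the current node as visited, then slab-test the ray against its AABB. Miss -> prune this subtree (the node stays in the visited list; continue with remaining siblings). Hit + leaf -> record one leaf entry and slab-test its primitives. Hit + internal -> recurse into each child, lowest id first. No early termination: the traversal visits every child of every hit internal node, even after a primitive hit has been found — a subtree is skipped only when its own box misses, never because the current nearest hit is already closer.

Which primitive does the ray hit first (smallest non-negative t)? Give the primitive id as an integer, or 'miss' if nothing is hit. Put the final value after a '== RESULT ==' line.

Walk:
N0 x:[-6,31] y:[-11,29] z:[2,44] -> hit [2,29], descend [5, 16]
  N5 x:[8,31] y:[14,29] z:[12,42] -> hit [14,29], descend [6, 12]
    N6 x:[25,31] y:[14,29] z:[12,32] -> hit [25,29], descend [14, 18]
      N14 x:[26,31] y:[14,25] z:[12,17] -> miss, prune
      N18 x:[25,30] y:[23,29] z:[23,32] -> hit [25,29] leaf, test {P1@t=25, P9@t=28}
    N12 x:[8,21] y:[15,26] z:[27,42] -> miss, prune
  N16 x:[-6,18] y:[-11,18] z:[2,44] -> hit [2,18], descend [4, 15]
    N4 x:[-4,15] y:[-11,18] z:[23,44] -> miss, prune
    N15 x:[-6,18] y:[-2,16] z:[2,17] -> hit [2,16], descend [8, 11]
      N8 x:[7,18] y:[-2,1] z:[2,9] -> miss, prune
      N11 x:[-6,3] y:[3,16] z:[5,17] -> miss, prune

order=[0, 5, 6, 14, 18, 12, 16, 4, 15, 8, 11]  |boxes|=11  |leaves|=1  hit=P1

== RESULT ==
1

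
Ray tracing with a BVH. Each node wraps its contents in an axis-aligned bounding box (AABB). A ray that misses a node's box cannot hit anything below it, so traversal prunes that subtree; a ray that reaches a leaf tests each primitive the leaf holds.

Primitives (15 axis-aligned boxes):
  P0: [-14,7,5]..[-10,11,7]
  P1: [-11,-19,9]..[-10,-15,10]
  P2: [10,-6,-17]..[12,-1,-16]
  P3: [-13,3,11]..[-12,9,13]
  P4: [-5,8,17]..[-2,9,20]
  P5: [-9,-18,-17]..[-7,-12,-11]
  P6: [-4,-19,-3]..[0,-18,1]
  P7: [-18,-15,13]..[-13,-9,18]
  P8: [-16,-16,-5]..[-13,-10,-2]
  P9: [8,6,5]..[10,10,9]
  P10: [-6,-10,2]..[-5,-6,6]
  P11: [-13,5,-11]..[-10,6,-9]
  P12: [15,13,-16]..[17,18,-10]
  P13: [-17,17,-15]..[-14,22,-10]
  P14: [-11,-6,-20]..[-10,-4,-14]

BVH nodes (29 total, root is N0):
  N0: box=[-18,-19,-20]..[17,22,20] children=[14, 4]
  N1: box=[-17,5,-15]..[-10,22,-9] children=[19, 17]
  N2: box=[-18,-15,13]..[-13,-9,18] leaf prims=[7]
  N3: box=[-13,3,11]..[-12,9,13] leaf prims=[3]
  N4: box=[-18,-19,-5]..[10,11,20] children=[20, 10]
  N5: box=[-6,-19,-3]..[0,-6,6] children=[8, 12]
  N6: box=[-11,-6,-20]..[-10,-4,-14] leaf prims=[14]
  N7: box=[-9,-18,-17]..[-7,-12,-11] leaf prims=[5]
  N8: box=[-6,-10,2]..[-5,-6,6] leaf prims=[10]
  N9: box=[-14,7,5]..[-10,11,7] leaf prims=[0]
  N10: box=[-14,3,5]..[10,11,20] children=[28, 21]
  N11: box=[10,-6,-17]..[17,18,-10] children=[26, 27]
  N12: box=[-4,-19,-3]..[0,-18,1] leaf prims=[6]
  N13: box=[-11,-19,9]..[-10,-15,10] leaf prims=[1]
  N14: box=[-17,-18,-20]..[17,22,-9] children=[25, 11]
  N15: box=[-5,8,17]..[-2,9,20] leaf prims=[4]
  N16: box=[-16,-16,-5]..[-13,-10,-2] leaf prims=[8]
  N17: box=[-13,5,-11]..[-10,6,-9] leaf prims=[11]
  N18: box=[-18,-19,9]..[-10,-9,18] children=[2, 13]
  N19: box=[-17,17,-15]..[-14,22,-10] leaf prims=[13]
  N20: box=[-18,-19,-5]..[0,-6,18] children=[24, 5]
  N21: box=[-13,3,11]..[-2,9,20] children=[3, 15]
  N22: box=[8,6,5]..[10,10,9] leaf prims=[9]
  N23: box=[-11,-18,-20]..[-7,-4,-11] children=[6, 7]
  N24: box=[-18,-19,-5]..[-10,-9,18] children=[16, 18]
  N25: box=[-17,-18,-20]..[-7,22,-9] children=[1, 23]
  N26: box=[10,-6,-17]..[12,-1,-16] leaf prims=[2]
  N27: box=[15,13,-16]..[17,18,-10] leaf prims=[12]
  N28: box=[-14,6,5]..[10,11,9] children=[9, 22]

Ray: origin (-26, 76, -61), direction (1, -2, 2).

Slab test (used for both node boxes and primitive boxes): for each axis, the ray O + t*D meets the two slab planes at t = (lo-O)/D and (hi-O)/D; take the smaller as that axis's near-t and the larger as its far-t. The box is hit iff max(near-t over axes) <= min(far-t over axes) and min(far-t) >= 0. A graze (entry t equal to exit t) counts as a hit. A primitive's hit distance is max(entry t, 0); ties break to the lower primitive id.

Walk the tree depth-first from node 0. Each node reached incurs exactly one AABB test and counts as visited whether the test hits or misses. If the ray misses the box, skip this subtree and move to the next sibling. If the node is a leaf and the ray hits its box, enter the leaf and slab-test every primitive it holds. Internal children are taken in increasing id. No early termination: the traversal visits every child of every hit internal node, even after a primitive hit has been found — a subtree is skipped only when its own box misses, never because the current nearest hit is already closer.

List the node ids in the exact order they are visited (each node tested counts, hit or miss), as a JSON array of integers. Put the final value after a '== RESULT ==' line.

Traverse from the root:
N0 x:[8,43] y:[27,95/2] z:[41/2,81/2] -> hit [27,81/2], descend [4, 14]
  N4 x:[8,36] y:[65/2,95/2] z:[28,81/2] -> hit [65/2,36], descend [10, 20]
    N10 x:[12,36] y:[65/2,73/2] z:[33,81/2] -> hit [33,36], descend [21, 28]
      N21 x:[13,24] y:[67/2,73/2] z:[36,81/2] -> miss, prune
      N28 x:[12,36] y:[65/2,35] z:[33,35] -> hit [33,35], descend [9, 22]
        N9 x:[12,16] y:[65/2,69/2] z:[33,34] -> miss, prune
        N22 x:[34,36] y:[33,35] z:[33,35] -> hit [34,35] leaf, test {P9@t=34}
    N20 x:[8,26] y:[41,95/2] z:[28,79/2] -> miss, prune
  N14 x:[9,43] y:[27,47] z:[41/2,26] -> miss, prune

9 AABB tests over nodes [0, 4, 10, 21, 28, 9, 22, 20, 14]; 1 leaf entered; closest P9.

== RESULT ==
[0, 4, 10, 21, 28, 9, 22, 20, 14]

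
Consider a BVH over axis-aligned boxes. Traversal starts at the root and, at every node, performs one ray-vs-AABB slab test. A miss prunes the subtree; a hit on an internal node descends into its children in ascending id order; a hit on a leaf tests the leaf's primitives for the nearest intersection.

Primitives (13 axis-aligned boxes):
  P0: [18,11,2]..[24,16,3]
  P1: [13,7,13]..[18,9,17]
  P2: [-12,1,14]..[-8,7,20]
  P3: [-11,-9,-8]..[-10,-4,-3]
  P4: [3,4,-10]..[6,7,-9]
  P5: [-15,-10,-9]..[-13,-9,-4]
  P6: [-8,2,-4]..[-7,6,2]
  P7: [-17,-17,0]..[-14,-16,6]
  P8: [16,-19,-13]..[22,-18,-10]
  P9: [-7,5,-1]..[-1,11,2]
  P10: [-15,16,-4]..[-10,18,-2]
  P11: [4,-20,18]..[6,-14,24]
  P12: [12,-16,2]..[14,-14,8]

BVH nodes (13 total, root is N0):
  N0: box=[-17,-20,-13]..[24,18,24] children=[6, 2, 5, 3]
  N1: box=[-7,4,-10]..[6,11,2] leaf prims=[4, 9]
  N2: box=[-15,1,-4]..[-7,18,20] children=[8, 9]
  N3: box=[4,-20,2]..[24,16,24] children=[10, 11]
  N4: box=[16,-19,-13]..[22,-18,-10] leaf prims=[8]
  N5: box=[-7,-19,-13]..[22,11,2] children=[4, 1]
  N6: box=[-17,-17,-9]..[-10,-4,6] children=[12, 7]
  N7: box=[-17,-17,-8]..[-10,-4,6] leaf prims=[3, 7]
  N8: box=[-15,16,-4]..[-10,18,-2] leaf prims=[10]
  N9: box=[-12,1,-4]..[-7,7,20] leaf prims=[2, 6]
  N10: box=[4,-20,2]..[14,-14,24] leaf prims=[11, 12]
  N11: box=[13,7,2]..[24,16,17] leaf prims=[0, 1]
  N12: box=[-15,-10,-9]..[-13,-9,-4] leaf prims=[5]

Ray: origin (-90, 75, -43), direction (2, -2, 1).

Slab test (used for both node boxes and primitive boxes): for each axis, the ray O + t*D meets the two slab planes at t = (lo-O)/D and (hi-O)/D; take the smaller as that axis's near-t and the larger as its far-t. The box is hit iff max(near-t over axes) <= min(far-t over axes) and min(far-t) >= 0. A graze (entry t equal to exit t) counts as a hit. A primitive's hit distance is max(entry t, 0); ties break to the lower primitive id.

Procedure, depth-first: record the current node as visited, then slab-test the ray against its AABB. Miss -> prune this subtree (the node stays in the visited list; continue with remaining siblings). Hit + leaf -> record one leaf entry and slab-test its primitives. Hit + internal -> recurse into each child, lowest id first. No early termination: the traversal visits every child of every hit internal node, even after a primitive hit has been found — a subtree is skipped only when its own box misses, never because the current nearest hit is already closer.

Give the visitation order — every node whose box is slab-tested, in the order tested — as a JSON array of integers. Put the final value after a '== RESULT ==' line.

Walk:
N0 x:[73/2,57] y:[57/2,95/2] z:[30,67] -> hit [73/2,95/2], descend [2, 3, 5, 6]
  N2 x:[75/2,83/2] y:[57/2,37] z:[39,63] -> miss, prune
  N3 x:[47,57] y:[59/2,95/2] z:[45,67] -> hit [47,95/2], descend [10, 11]
    N10 x:[47,52] y:[89/2,95/2] z:[45,67] -> hit [47,95/2] leaf, test {P11(miss), P12(miss)}
    N11 x:[103/2,57] y:[59/2,34] z:[45,60] -> miss, prune
  N5 x:[83/2,56] y:[32,47] z:[30,45] -> hit [83/2,45], descend [1, 4]
    N1 x:[83/2,48] y:[32,71/2] z:[33,45] -> miss, prune
    N4 x:[53,56] y:[93/2,47] z:[30,33] -> miss, prune
  N6 x:[73/2,40] y:[79/2,46] z:[34,49] -> hit [79/2,40], descend [7, 12]
    N7 x:[73/2,40] y:[79/2,46] z:[35,49] -> hit [79/2,40] leaf, test {P3@t=79/2, P7(miss)}
    N12 x:[75/2,77/2] y:[42,85/2] z:[34,39] -> miss, prune

11 AABB tests over nodes [0, 2, 3, 10, 11, 5, 1, 4, 6, 7, 12]; 2 leaves entered; closest P3.

== RESULT ==
[0, 2, 3, 10, 11, 5, 1, 4, 6, 7, 12]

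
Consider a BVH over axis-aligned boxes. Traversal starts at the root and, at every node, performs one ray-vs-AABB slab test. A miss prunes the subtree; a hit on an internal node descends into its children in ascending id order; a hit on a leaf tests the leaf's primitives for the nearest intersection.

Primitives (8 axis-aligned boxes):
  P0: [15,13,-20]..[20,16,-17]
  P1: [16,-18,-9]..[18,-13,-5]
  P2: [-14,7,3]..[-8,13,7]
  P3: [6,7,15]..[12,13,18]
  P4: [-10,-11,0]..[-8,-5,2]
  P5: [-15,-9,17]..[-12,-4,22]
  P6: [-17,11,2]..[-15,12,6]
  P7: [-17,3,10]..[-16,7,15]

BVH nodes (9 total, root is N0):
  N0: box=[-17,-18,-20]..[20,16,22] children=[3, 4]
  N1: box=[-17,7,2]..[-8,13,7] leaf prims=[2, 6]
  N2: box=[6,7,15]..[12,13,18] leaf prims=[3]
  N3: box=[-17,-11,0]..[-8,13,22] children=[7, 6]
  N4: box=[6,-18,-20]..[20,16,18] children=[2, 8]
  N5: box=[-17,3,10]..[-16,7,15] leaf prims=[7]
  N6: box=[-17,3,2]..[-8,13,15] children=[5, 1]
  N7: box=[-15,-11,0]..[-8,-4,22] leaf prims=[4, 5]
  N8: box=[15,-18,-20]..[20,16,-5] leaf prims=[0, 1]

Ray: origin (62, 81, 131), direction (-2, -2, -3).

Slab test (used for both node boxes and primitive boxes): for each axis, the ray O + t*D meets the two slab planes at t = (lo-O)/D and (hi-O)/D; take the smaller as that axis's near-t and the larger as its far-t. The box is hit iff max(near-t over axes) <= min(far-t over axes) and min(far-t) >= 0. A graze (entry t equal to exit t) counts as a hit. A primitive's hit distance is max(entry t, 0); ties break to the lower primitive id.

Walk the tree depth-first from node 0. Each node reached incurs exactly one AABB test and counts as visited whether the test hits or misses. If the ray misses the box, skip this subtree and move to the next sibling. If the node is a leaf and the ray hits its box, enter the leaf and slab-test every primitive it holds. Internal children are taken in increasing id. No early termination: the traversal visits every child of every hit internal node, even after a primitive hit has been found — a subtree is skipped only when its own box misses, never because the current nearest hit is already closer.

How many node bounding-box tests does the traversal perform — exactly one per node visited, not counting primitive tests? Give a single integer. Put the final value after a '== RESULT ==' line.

Walk:
N0 x:[21,79/2] y:[65/2,99/2] z:[109/3,151/3] -> hit [109/3,79/2], descend [3, 4]
  N3 x:[35,79/2] y:[34,46] z:[109/3,131/3] -> hit [109/3,79/2], descend [6, 7]
    N6 x:[35,79/2] y:[34,39] z:[116/3,43] -> hit [116/3,39], descend [1, 5]
      N1 x:[35,79/2] y:[34,37] z:[124/3,43] -> miss, prune
      N5 x:[39,79/2] y:[37,39] z:[116/3,121/3] -> hit [39,39] leaf, test {P7@t=39}
    N7 x:[35,77/2] y:[85/2,46] z:[109/3,131/3] -> miss, prune
  N4 x:[21,28] y:[65/2,99/2] z:[113/3,151/3] -> miss, prune

7 AABB tests over nodes [0, 3, 6, 1, 5, 7, 4]; 1 leaf entered; closest P7.

== RESULT ==
7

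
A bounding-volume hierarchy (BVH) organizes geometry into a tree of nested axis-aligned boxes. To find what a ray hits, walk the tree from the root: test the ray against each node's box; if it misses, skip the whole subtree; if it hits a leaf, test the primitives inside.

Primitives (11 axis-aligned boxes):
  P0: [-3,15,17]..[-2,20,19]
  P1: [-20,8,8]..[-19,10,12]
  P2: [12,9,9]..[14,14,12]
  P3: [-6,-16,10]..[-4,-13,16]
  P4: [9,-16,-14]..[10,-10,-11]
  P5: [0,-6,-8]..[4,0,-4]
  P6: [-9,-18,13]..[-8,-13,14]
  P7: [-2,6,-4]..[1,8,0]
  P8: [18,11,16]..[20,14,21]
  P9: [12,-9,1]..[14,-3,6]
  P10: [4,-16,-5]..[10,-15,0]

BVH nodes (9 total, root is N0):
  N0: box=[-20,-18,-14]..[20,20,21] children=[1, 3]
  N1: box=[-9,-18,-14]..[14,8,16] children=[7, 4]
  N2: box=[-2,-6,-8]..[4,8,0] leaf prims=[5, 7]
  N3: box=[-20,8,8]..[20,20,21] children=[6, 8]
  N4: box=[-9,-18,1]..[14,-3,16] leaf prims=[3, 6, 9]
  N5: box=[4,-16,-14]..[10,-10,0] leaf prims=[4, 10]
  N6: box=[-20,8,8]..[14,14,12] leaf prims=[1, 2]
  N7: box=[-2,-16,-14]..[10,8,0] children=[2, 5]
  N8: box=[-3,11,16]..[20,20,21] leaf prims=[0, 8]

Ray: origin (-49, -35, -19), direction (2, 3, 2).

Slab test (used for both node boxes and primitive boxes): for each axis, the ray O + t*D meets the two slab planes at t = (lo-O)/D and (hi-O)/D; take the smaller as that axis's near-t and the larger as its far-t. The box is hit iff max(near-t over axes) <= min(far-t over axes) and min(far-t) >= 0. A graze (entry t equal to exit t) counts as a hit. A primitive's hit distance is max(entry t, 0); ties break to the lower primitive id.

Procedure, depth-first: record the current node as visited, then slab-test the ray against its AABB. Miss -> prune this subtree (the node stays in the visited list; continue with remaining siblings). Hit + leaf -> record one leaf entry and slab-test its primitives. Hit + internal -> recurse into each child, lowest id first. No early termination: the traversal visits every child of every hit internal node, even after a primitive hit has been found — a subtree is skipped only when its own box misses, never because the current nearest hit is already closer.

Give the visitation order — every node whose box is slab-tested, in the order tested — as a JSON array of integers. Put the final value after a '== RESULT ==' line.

Trace the traversal:
N0 x:[29/2,69/2] y:[17/3,55/3] z:[5/2,20] -> hit [29/2,55/3], descend [1, 3]
  N1 x:[20,63/2] y:[17/3,43/3] z:[5/2,35/2] -> miss, prune
  N3 x:[29/2,69/2] y:[43/3,55/3] z:[27/2,20] -> hit [29/2,55/3], descend [6, 8]
    N6 x:[29/2,63/2] y:[43/3,49/3] z:[27/2,31/2] -> hit [29/2,31/2] leaf, test {P1@t=29/2, P2(miss)}
    N8 x:[23,69/2] y:[46/3,55/3] z:[35/2,20] -> miss, prune

5 AABB tests over nodes [0, 1, 3, 6, 8]; 1 leaf entered; closest P1.

== RESULT ==
[0, 1, 3, 6, 8]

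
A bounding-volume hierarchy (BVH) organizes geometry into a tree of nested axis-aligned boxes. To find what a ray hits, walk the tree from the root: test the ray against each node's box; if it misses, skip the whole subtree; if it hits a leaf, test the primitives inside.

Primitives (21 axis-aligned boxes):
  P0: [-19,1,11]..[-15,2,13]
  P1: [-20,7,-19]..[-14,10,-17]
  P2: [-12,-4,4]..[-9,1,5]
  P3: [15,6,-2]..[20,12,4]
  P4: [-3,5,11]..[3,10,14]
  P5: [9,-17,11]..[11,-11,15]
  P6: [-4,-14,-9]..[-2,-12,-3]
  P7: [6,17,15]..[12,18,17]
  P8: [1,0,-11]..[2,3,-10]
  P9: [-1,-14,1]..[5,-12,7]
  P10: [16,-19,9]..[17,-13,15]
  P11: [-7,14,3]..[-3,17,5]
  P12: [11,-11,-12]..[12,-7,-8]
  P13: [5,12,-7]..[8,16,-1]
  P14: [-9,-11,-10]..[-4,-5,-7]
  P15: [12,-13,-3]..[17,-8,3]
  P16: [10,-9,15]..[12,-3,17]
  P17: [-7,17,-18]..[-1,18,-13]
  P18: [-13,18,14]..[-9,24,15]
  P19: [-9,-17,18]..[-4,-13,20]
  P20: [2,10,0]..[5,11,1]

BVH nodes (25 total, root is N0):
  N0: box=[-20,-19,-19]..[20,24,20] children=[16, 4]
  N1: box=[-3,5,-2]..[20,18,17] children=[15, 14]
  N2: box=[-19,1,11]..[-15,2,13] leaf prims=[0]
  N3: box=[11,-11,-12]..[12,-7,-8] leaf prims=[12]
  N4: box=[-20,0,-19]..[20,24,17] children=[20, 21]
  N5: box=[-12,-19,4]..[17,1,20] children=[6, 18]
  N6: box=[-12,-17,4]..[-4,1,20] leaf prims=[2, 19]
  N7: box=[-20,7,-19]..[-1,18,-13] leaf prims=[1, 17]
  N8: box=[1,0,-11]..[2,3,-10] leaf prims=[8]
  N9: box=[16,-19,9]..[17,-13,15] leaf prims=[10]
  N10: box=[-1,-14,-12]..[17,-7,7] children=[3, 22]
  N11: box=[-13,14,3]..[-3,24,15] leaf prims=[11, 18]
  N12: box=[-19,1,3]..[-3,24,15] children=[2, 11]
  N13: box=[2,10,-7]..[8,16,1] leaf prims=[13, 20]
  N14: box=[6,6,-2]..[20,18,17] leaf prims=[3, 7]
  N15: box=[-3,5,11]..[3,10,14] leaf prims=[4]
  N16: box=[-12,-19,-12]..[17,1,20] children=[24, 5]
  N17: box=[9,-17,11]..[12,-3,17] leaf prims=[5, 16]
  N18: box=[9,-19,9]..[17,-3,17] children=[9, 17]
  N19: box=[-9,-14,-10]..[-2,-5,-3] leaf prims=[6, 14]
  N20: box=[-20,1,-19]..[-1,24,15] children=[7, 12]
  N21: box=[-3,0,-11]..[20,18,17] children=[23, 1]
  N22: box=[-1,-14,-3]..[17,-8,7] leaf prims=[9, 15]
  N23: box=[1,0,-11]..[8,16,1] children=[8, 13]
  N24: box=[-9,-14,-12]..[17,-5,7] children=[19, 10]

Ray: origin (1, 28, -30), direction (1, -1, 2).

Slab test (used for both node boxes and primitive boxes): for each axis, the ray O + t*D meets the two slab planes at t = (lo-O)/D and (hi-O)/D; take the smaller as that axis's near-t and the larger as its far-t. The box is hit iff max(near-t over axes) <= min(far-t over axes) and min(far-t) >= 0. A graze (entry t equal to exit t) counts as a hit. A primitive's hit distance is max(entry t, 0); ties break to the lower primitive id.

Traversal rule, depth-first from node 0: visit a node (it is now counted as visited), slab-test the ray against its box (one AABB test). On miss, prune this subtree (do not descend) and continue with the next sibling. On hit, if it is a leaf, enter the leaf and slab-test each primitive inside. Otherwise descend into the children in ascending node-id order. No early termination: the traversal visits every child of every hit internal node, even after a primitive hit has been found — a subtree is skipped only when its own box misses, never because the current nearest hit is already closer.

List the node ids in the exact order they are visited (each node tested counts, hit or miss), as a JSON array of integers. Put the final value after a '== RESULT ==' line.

Trace the traversal:
N0 x:[-21,19] y:[4,47] z:[11/2,25] -> hit [11/2,19], descend [4, 16]
  N4 x:[-21,19] y:[4,28] z:[11/2,47/2] -> hit [11/2,19], descend [20, 21]
    N20 x:[-21,-2] y:[4,27] z:[11/2,45/2] -> miss, prune
    N21 x:[-4,19] y:[10,28] z:[19/2,47/2] -> hit [10,19], descend [1, 23]
      N1 x:[-4,19] y:[10,23] z:[14,47/2] -> hit [14,19], descend [14, 15]
        N14 x:[5,19] y:[10,22] z:[14,47/2] -> hit [14,19] leaf, test {P3@t=16, P7(miss)}
        N15 x:[-4,2] y:[18,23] z:[41/2,22] -> miss, prune
      N23 x:[0,7] y:[12,28] z:[19/2,31/2] -> miss, prune
  N16 x:[-13,16] y:[27,47] z:[9,25] -> miss, prune

Visited [0, 4, 20, 21, 1, 14, 15, 23, 16]. Tests: 9 box, 1 leaf. Nearest: P3.

== RESULT ==
[0, 4, 20, 21, 1, 14, 15, 23, 16]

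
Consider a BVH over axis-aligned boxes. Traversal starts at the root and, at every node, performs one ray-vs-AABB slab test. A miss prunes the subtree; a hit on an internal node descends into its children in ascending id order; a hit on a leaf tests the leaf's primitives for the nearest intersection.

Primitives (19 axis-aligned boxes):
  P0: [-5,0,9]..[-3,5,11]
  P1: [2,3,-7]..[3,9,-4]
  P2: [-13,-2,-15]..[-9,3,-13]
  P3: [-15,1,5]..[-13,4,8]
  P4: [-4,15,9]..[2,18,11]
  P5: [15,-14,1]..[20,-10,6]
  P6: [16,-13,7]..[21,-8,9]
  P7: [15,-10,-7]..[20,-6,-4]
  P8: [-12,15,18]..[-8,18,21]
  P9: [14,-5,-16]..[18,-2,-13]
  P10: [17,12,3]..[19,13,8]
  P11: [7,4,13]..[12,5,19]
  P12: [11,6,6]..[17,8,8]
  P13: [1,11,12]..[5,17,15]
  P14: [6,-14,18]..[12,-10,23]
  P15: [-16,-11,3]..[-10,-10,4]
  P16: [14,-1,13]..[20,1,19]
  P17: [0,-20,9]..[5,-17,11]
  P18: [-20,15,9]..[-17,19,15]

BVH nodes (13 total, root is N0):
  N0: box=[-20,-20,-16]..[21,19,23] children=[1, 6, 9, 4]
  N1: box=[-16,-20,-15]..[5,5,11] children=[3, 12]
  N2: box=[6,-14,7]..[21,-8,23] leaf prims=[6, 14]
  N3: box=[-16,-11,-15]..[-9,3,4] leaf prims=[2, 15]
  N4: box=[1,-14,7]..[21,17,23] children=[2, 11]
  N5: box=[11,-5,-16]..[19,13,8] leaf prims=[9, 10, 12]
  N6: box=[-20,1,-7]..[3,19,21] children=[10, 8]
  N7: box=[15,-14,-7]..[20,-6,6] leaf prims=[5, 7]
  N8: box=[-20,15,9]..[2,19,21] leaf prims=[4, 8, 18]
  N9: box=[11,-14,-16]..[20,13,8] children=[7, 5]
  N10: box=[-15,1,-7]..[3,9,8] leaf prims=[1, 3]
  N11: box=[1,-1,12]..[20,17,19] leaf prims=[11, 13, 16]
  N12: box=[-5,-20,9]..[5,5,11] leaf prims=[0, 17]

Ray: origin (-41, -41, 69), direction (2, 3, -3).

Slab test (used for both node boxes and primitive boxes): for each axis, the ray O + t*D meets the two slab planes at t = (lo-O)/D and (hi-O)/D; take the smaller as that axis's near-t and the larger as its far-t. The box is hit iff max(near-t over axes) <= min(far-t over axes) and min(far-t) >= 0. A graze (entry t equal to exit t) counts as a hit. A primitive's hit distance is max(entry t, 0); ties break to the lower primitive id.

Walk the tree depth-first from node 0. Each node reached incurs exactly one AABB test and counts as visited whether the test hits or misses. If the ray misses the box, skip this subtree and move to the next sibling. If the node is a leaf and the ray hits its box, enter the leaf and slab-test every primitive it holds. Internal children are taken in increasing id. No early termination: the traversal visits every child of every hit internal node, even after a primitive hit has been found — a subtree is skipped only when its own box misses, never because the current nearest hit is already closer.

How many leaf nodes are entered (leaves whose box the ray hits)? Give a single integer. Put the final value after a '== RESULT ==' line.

Walk:
N0 x:[21/2,31] y:[7,20] z:[46/3,85/3] -> hit [46/3,20], descend [1, 4, 6, 9]
  N1 x:[25/2,23] y:[7,46/3] z:[58/3,28] -> miss, prune
  N4 x:[21,31] y:[9,58/3] z:[46/3,62/3] -> miss, prune
  N6 x:[21/2,22] y:[14,20] z:[16,76/3] -> hit [16,20], descend [8, 10]
    N8 x:[21/2,43/2] y:[56/3,20] z:[16,20] -> hit [56/3,20] leaf, test {P4@t=58/3, P8(miss), P18(miss)}
    N10 x:[13,22] y:[14,50/3] z:[61/3,76/3] -> miss, prune
  N9 x:[26,61/2] y:[9,18] z:[61/3,85/3] -> miss, prune

Summary -> nodes [0, 1, 4, 6, 8, 10, 9]; box-tests=7; leaf-entries=1; first=P4

== RESULT ==
1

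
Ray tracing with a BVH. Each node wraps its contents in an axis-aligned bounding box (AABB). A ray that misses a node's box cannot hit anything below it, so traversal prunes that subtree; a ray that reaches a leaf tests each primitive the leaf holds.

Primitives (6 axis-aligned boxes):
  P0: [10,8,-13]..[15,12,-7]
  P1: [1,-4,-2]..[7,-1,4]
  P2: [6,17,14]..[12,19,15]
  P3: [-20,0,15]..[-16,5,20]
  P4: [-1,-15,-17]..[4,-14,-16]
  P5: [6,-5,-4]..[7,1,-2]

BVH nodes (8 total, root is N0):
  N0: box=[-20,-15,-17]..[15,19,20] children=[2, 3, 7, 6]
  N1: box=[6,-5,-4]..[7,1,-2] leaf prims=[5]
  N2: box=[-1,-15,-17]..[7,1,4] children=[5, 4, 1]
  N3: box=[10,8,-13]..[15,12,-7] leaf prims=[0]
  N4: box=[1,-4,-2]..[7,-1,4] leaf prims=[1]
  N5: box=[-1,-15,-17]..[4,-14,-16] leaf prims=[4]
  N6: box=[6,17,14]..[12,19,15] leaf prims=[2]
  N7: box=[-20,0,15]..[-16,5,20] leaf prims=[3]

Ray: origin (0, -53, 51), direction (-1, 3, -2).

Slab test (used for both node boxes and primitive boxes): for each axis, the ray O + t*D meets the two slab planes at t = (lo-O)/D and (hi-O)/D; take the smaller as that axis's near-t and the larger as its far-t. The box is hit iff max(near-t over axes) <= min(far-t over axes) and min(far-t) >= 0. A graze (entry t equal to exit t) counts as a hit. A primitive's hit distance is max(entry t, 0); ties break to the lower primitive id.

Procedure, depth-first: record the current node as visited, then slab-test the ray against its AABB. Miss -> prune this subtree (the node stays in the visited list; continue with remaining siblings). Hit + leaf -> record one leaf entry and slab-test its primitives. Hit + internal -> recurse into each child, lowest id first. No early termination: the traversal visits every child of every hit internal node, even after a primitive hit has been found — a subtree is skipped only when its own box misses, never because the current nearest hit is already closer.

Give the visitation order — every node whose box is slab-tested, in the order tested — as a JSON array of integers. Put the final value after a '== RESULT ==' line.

Walk:
N0 x:[-15,20] y:[38/3,24] z:[31/2,34] -> hit [31/2,20], descend [2, 3, 6, 7]
  N2 x:[-7,1] y:[38/3,18] z:[47/2,34] -> miss, prune
  N3 x:[-15,-10] y:[61/3,65/3] z:[29,32] -> miss, prune
  N6 x:[-12,-6] y:[70/3,24] z:[18,37/2] -> miss, prune
  N7 x:[16,20] y:[53/3,58/3] z:[31/2,18] -> hit [53/3,18] leaf, test {P3@t=53/3}

Summary -> nodes [0, 2, 3, 6, 7]; box-tests=5; leaf-entries=1; first=P3

== RESULT ==
[0, 2, 3, 6, 7]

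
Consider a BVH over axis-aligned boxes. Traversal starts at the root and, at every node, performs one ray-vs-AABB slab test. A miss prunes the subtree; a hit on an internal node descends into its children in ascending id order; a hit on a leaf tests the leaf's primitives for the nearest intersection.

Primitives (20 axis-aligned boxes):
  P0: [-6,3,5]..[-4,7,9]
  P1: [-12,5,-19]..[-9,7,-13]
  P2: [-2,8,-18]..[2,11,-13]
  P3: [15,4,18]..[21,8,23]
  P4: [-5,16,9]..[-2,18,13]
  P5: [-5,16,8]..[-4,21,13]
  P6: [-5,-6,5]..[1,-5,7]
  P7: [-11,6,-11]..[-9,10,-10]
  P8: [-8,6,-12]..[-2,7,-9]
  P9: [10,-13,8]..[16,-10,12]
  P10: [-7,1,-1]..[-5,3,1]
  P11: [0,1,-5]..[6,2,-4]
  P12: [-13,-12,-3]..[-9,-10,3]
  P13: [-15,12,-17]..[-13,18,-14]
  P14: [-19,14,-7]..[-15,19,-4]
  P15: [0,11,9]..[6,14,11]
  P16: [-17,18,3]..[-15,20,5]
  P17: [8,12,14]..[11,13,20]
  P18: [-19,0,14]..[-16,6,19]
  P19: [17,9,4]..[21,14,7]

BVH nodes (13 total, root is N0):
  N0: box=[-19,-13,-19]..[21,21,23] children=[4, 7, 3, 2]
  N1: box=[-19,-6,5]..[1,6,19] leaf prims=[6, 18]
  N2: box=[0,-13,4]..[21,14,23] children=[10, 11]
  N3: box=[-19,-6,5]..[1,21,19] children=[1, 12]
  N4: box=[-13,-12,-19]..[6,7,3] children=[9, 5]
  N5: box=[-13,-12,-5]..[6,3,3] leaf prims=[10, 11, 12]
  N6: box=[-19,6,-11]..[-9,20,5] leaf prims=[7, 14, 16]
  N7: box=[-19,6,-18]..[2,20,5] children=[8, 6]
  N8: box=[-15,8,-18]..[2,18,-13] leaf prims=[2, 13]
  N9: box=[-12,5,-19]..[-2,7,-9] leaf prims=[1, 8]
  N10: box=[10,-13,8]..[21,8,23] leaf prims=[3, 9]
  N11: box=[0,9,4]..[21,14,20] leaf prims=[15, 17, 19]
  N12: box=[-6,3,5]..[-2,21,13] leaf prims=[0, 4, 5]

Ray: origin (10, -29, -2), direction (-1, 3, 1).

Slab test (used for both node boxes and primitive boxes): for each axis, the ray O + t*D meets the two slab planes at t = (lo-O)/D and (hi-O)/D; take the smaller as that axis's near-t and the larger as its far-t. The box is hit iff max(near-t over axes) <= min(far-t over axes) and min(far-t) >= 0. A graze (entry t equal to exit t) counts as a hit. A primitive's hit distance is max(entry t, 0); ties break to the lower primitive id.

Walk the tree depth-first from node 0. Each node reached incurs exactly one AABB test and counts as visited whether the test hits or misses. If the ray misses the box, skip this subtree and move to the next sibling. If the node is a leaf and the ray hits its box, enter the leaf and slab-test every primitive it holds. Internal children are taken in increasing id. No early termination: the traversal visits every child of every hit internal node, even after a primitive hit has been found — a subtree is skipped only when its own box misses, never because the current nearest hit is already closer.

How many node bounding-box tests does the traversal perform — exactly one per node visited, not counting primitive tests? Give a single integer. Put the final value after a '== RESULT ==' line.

Walk:
N0 x:[-11,29] y:[16/3,50/3] z:[-17,25] -> hit [16/3,50/3], descend [2, 3, 4, 7]
  N2 x:[-11,10] y:[16/3,43/3] z:[6,25] -> hit [6,10], descend [10, 11]
    N10 x:[-11,0] y:[16/3,37/3] z:[10,25] -> miss, prune
    N11 x:[-11,10] y:[38/3,43/3] z:[6,22] -> miss, prune
  N3 x:[9,29] y:[23/3,50/3] z:[7,21] -> hit [9,50/3], descend [1, 12]
    N1 x:[9,29] y:[23/3,35/3] z:[7,21] -> hit [9,35/3] leaf, test {P6(miss), P18(miss)}
    N12 x:[12,16] y:[32/3,50/3] z:[7,15] -> hit [12,15] leaf, test {P0(miss), P4@t=15, P5@t=15}
  N4 x:[4,23] y:[17/3,12] z:[-17,5] -> miss, prune
  N7 x:[8,29] y:[35/3,49/3] z:[-16,7] -> miss, prune

Visited [0, 2, 10, 11, 3, 1, 12, 4, 7]. Tests: 9 box, 2 leaf. Nearest: P4.

== RESULT ==
9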